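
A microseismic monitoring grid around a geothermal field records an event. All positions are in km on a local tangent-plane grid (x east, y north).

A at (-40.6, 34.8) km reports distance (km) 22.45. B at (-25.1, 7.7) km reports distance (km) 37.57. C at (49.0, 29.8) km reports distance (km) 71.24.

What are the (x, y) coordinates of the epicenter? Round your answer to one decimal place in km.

x ≈ -20.6 km, y ≈ 45.0 km

Circle about each station: (x + 40.6)² + (y − 34.8)² = 22.45²; (x + 25.1)² + (y − 7.7)² = 37.57²; (x − 49.0)² + (y − 29.8)² = 71.24².
Subtracting the A equation from the B and C equations removes the quadratic terms:
31.0 x − 54.2 y = -3077.60
179.2 x − 10.0 y = -4141.50
Solving the 2×2 system: x ≈ -20.6, y ≈ 45.0 km.
Check against A (with the unrounded x, y): √((x + 40.6)²+(y − 34.8)²) = 22.45 ≈ 22.45 km. ✓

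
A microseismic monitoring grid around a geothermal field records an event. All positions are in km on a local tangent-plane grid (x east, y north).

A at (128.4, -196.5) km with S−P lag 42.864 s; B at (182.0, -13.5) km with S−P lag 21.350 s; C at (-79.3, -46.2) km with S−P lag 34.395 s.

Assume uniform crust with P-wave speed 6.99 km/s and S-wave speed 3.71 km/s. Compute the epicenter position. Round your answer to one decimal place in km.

Distance from S−P lag: d = Δt · v_P v_S / (v_P − v_S) = Δt · (6.99·3.71)/(6.99−3.71) ≈ 7.9064·Δt.
So d_A = 338.90, d_B = 168.80, d_C = 271.94 km.
Circle about each station: (x − 128.4)² + (y + 196.5)² = 338.90²; (x − 182.0)² + (y + 13.5)² = 168.80²; (x + 79.3)² + (y + 46.2)² = 271.94².
Subtracting the A equation from the B and C equations removes the quadratic terms:
107.2 x + 366.0 y = 64567.21
-415.4 x + 300.6 y = -5774.03
Solving the 2×2 system: x ≈ 116.8, y ≈ 142.2 km.
Check against A (with the unrounded x, y): √((x − 128.4)²+(y + 196.5)²) = 338.90 ≈ 338.90 km. ✓

(116.8, 142.2)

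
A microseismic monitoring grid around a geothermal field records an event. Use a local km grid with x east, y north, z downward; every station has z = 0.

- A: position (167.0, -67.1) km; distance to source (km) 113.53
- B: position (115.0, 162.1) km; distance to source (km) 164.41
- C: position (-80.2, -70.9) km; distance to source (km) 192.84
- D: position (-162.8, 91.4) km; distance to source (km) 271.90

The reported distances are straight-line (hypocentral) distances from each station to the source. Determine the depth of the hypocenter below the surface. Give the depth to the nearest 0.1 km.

Each station gives a sphere (x−x_i)² + (y−y_i)² + z² = d_i² (stations at z=0).
Subtracting the A sphere from B and C: z² cancels, leaving linear equations in x and y:
-104.0 x + 458.4 y = -7031.59
-494.4 x − 7.6 y = -45230.76
Solving: x ≈ 91.403, y ≈ 5.398 km (keep extra digits for the depth step; rounded: 91.4, 5.4).
Then from the A sphere: z² = 113.53² − (x − 167.0)² − (y + 67.1)² with x = 91.403, y = 5.398, so z ≈ 43.797 ≈ 43.8 km.

depth ≈ 43.8 km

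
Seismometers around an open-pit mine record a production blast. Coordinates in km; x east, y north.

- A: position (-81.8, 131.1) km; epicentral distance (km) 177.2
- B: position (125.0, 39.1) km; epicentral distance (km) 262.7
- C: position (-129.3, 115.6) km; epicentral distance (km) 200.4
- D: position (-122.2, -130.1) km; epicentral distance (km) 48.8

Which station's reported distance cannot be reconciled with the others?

Solve using three stations at a time. Using B, C, D (subtract circle equations pairwise → linear system) gives (x, y) ≈ (-107.3, -83.6).
Distances from that point to each station vs reported:
  A: calculated 216.2 vs reported 177.2 → residual 39.0 km
  B: calculated 262.7 vs reported 262.7 → residual 0.0 km
  C: calculated 200.4 vs reported 200.4 → residual 0.0 km
  D: calculated 48.8 vs reported 48.8 → residual 0.0 km
B, C, D are mutually consistent (residuals ≈ 0); A is off by 39.0 km.

A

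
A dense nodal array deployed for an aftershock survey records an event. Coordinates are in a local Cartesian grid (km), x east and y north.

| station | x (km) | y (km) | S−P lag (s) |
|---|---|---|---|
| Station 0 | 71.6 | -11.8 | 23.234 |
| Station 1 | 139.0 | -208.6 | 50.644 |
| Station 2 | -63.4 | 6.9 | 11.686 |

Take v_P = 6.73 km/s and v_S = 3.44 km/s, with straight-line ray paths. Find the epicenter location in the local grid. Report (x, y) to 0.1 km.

Distance from S−P lag: d = Δt · v_P v_S / (v_P − v_S) = Δt · (6.73·3.44)/(6.73−3.44) ≈ 7.0368·Δt.
So d_Station 0 = 163.49, d_Station 1 = 356.37, d_Station 2 = 82.23 km.
Circle about each station: (x − 71.6)² + (y + 11.8)² = 163.49²; (x − 139.0)² + (y + 208.6)² = 356.37²; (x + 63.4)² + (y − 6.9)² = 82.23².
Subtracting the Station 0 equation from the Station 1 and Station 2 equations removes the quadratic terms:
134.8 x − 393.6 y = -42701.44
-270.0 x + 37.4 y = 18768.58
Solving the 2×2 system: x ≈ -57.2, y ≈ 88.9 km.

-57.2 km east, 88.9 km north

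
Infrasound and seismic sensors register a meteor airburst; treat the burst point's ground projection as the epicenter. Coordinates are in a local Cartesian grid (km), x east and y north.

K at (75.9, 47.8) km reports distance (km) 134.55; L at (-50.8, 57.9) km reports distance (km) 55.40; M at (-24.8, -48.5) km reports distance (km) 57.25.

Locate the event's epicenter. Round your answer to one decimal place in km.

Circle about each station: (x − 75.9)² + (y − 47.8)² = 134.55²; (x + 50.8)² + (y − 57.9)² = 55.40²; (x + 24.8)² + (y + 48.5)² = 57.25².
Subtracting pairs of circle equations eliminates x²+y² and gives linear equations (the radical axes):
-253.4 x + 20.2 y = 12921.94
-201.4 x − 192.6 y = 9747.78
Solving the 2×2 system: x ≈ -50.8, y ≈ 2.5 km.

-50.8 km east, 2.5 km north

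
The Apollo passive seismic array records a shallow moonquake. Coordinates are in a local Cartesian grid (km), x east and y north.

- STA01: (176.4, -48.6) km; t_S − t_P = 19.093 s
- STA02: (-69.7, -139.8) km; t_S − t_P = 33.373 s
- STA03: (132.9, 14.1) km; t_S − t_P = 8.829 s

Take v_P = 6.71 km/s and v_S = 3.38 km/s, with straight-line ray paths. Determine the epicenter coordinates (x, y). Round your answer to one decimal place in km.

(76.3, 34.4)

Distance from S−P lag: d = Δt · v_P v_S / (v_P − v_S) = Δt · (6.71·3.38)/(6.71−3.38) ≈ 6.8108·Δt.
So d_STA01 = 130.04, d_STA02 = 227.30, d_STA03 = 60.13 km.
Circle about each station: (x − 176.4)² + (y + 48.6)² = 130.04²; (x + 69.7)² + (y + 139.8)² = 227.30²; (x − 132.9)² + (y − 14.1)² = 60.13².
Subtracting the STA01 equation from the STA02 and STA03 equations removes the quadratic terms:
-492.2 x − 182.4 y = -43831.68
-87.0 x + 125.4 y = -2322.92
Solving the 2×2 system: x ≈ 76.3, y ≈ 34.4 km.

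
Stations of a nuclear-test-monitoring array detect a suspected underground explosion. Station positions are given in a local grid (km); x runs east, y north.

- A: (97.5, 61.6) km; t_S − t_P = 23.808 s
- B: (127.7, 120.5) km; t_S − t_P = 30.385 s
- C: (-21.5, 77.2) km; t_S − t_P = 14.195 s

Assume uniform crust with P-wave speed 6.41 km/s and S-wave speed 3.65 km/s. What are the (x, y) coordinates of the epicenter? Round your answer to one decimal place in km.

Distance from S−P lag: d = Δt · v_P v_S / (v_P − v_S) = Δt · (6.41·3.65)/(6.41−3.65) ≈ 8.4770·Δt.
So d_A = 201.82, d_B = 257.57, d_C = 120.33 km.
Circle about each station: (x − 97.5)² + (y − 61.6)² = 201.82²; (x − 127.7)² + (y − 120.5)² = 257.57²; (x + 21.5)² + (y − 77.2)² = 120.33².
Subtracting the A equation from the B and C equations removes the quadratic terms:
60.4 x + 117.8 y = -8084.26
-238.0 x + 31.2 y = 19373.28
Solving the 2×2 system: x ≈ -84.7, y ≈ -25.2 km.

-84.7 km east, -25.2 km north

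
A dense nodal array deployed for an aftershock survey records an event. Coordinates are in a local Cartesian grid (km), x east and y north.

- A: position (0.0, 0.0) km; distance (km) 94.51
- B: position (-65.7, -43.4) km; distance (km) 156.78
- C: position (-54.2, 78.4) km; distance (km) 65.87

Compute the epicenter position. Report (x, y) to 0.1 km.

Circle about each station: x² + y² = 94.51²; (x + 65.7)² + (y + 43.4)² = 156.78²; (x + 54.2)² + (y − 78.4)² = 65.87².
Subtracting the A equation from the B and C equations removes the quadratic terms:
-131.4 x − 86.8 y = -9447.78
-108.4 x + 156.8 y = 13677.48
Solving the 2×2 system: x ≈ 9.8, y ≈ 94.0 km.
Check against A (with the unrounded x, y): √(x²+y²) = 94.52 ≈ 94.51 km. ✓

x ≈ 9.8 km, y ≈ 94.0 km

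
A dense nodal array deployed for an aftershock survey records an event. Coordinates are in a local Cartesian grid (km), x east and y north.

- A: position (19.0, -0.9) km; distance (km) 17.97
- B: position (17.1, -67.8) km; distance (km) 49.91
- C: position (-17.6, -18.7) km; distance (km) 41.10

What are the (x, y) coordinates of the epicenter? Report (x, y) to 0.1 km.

(23.5, -18.3)

Circle about each station: (x − 19.0)² + (y + 0.9)² = 17.97²; (x − 17.1)² + (y + 67.8)² = 49.91²; (x + 17.6)² + (y + 18.7)² = 41.10².
Subtracting the A equation from the B and C equations removes the quadratic terms:
-3.8 x − 133.8 y = 2359.35
-73.2 x − 35.6 y = -1068.65
Solving the 2×2 system: x ≈ 23.5, y ≈ -18.3 km.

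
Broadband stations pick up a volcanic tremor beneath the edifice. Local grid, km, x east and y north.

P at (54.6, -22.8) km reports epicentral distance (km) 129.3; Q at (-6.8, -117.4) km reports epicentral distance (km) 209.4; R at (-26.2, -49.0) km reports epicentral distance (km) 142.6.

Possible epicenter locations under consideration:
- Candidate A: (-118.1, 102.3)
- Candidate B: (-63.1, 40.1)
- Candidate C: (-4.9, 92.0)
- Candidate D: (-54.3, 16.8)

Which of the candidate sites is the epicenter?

Candidate C

For each candidate, compare |candidate − station| to the reported distance:
Candidate A: residuals P 83.9, Q 36.9, R 34.4 → max 83.9 km
Candidate B: residuals P 4.2, Q 42.1, R 46.2 → max 46.2 km
Candidate C: residuals P 0.0, Q 0.0, R 0.0 → max 0.0 km
Candidate D: residuals P 13.4, Q 67.0, R 71.1 → max 71.1 km
Only Candidate C has all residuals ≈ 0.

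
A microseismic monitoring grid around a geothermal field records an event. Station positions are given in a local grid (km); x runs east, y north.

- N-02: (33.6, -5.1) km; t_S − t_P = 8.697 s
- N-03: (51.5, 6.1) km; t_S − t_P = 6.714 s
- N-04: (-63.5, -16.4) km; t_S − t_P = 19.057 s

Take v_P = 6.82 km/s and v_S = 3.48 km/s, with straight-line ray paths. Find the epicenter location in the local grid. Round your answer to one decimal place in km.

Distance from S−P lag: d = Δt · v_P v_S / (v_P − v_S) = Δt · (6.82·3.48)/(6.82−3.48) ≈ 7.1059·Δt.
So d_N-02 = 61.80, d_N-03 = 47.71, d_N-04 = 135.42 km.
Circle about each station: (x − 33.6)² + (y + 5.1)² = 61.80²; (x − 51.5)² + (y − 6.1)² = 47.71²; (x + 63.5)² + (y + 16.4)² = 135.42².
Subtracting pairs of circle equations eliminates x²+y² and gives linear equations (the radical axes):
35.8 x + 22.4 y = 3077.49
-194.2 x − 22.6 y = -11373.10
Solving the 2×2 system: x ≈ 52.3, y ≈ 53.8 km.

52.3 km east, 53.8 km north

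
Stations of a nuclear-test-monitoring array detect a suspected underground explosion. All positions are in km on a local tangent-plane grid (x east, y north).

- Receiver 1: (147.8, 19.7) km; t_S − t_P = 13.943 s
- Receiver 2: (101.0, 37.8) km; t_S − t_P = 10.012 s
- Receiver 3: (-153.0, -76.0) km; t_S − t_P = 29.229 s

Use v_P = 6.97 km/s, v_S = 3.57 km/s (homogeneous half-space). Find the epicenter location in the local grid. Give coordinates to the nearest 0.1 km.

Distance from S−P lag: d = Δt · v_P v_S / (v_P − v_S) = Δt · (6.97·3.57)/(6.97−3.57) ≈ 7.3185·Δt.
So d_Receiver 1 = 102.04, d_Receiver 2 = 73.27, d_Receiver 3 = 213.91 km.
Circle about each station: (x − 147.8)² + (y − 19.7)² = 102.04²; (x − 101.0)² + (y − 37.8)² = 73.27²; (x + 153.0)² + (y + 76.0)² = 213.91².
Subtracting pairs of circle equations eliminates x²+y² and gives linear equations (the radical axes):
-93.6 x + 36.2 y = -5559.42
-601.6 x − 191.4 y = -28393.26
Solving the 2×2 system: x ≈ 52.7, y ≈ -17.3 km.

52.7 km east, -17.3 km north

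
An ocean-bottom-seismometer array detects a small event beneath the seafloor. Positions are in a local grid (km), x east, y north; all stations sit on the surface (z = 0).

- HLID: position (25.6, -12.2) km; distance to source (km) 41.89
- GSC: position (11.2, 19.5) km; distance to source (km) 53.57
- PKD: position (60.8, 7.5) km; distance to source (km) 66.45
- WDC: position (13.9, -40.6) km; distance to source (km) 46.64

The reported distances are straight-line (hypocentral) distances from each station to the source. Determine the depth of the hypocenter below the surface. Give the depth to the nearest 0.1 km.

depth ≈ 39.8 km

Each station gives a sphere (x−x_i)² + (y−y_i)² + z² = d_i² (stations at z=0).
Subtracting the HLID sphere from GSC and PKD: z² cancels, leaving linear equations in x and y:
-28.8 x + 63.4 y = -1413.48
70.4 x + 39.4 y = 287.86
Solving: x ≈ 13.208, y ≈ -16.295 km (keep extra digits for the depth step; rounded: 13.2, -16.3).
Then from the HLID sphere: z² = 41.89² − (x − 25.6)² − (y + 12.2)² with x = 13.208, y = -16.295, so z ≈ 39.805 ≈ 39.8 km.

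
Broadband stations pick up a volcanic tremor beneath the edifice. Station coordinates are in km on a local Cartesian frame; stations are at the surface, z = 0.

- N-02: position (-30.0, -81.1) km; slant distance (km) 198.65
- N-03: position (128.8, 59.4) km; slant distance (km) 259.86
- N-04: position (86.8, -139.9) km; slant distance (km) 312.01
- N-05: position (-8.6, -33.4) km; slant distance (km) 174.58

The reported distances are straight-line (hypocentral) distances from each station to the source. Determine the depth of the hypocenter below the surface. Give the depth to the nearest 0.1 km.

Each station gives a sphere (x−x_i)² + (y−y_i)² + z² = d_i² (stations at z=0).
Subtracting the N-02 sphere from N-03 and N-04: z² cancels, leaving linear equations in x and y:
317.6 x + 281.0 y = -15424.81
233.6 x − 117.6 y = -38259.38
Solving: x ≈ -121.999, y ≈ 82.997 km (keep extra digits for the depth step; rounded: -122.0, 83.0).
Then from the N-02 sphere: z² = 198.65² − (x + 30.0)² − (y + 81.1)² with x = -121.999, y = 82.997, so z ≈ 63.798 ≈ 63.8 km.

63.8 km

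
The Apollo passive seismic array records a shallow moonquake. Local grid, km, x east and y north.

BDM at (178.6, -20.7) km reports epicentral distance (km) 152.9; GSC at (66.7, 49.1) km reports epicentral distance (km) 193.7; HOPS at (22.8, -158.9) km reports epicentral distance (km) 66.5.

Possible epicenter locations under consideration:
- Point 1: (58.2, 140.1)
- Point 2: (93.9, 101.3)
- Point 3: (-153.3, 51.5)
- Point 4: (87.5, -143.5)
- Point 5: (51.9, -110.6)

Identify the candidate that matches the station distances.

Point 4

For each candidate, compare |candidate − station| to the reported distance:
Point 1: residuals BDM 48.0, GSC 102.3, HOPS 234.6 → max 234.6 km
Point 2: residuals BDM 4.4, GSC 134.8, HOPS 203.2 → max 203.2 km
Point 3: residuals BDM 186.8, GSC 26.3, HOPS 207.9 → max 207.9 km
Point 4: residuals BDM 0.0, GSC 0.0, HOPS 0.0 → max 0.0 km
Point 5: residuals BDM 2.5, GSC 33.3, HOPS 10.1 → max 33.3 km
Only Point 4 has all residuals ≈ 0.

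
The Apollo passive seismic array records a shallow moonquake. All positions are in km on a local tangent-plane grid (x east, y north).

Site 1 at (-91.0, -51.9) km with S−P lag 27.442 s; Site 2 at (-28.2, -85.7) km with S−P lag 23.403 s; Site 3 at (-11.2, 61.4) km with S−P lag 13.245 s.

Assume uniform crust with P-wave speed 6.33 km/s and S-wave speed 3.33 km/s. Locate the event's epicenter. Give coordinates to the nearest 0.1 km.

(79.1, 38.9)

Distance from S−P lag: d = Δt · v_P v_S / (v_P − v_S) = Δt · (6.33·3.33)/(6.33−3.33) ≈ 7.0263·Δt.
So d_Site 1 = 192.82, d_Site 2 = 164.44, d_Site 3 = 93.06 km.
Circle about each station: (x + 91.0)² + (y + 51.9)² = 192.82²; (x + 28.2)² + (y + 85.7)² = 164.44²; (x + 11.2)² + (y − 61.4)² = 93.06².
Subtracting pairs of circle equations eliminates x²+y² and gives linear equations (the radical axes):
125.6 x − 67.6 y = 7304.16
159.6 x + 226.6 y = 21440.18
Solving the 2×2 system: x ≈ 79.1, y ≈ 38.9 km.
Check against Site 1 (with the unrounded x, y): √((x + 91.0)²+(y + 51.9)²) = 192.82 ≈ 192.82 km. ✓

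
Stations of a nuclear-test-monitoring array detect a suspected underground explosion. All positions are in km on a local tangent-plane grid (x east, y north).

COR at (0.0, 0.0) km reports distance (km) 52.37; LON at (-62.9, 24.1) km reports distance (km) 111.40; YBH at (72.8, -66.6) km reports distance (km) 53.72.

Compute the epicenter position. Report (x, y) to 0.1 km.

x ≈ 22.7 km, y ≈ -47.2 km

Circle about each station: x² + y² = 52.37²; (x + 62.9)² + (y − 24.1)² = 111.40²; (x − 72.8)² + (y + 66.6)² = 53.72².
Subtracting the COR equation from the LON and YBH equations removes the quadratic terms:
-125.8 x + 48.2 y = -5130.12
145.6 x − 133.2 y = 9592.18
Solving the 2×2 system: x ≈ 22.7, y ≈ -47.2 km.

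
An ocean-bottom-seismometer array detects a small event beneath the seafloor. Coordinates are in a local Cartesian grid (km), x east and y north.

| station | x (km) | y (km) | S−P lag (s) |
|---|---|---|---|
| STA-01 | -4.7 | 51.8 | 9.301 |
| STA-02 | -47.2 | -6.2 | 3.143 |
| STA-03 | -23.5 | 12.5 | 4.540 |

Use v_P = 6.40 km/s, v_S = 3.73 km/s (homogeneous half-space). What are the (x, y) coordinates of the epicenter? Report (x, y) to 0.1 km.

Distance from S−P lag: d = Δt · v_P v_S / (v_P − v_S) = Δt · (6.40·3.73)/(6.40−3.73) ≈ 8.9408·Δt.
So d_STA-01 = 83.16, d_STA-02 = 28.10, d_STA-03 = 40.59 km.
Circle about each station: (x + 4.7)² + (y − 51.8)² = 83.16²; (x + 47.2)² + (y + 6.2)² = 28.10²; (x + 23.5)² + (y − 12.5)² = 40.59².
Subtracting pairs of circle equations eliminates x²+y² and gives linear equations (the radical axes):
-85.0 x − 116.0 y = 5686.93
-37.6 x − 78.6 y = 3271.21
Solving the 2×2 system: x ≈ -29.1, y ≈ -27.7 km.

x ≈ -29.1 km, y ≈ -27.7 km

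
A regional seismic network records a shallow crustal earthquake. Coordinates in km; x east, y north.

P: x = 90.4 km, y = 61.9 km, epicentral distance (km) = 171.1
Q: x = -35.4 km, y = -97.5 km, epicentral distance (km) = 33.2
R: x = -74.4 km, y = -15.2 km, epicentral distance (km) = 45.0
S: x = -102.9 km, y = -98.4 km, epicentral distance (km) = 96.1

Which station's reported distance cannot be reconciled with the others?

R

Solve using three stations at a time. Using P, Q, S (subtract circle equations pairwise → linear system) gives (x, y) ≈ (-9.2, -77.2).
Distances from that point to each station vs reported:
  P: calculated 171.1 vs reported 171.1 → residual 0.0 km
  Q: calculated 33.1 vs reported 33.2 → residual 0.1 km
  R: calculated 90.0 vs reported 45.0 → residual 45.0 km
  S: calculated 96.1 vs reported 96.1 → residual 0.0 km
P, Q, S are mutually consistent (residuals ≈ 0); R is off by 45.0 km.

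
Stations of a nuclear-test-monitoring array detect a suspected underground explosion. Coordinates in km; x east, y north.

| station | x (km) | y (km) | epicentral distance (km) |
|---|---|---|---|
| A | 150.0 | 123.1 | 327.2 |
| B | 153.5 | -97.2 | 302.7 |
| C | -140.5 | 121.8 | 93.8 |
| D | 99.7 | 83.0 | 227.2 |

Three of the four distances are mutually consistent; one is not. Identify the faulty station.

A

Solve using three stations at a time. Using B, C, D (subtract circle equations pairwise → linear system) gives (x, y) ≈ (-121.2, 29.9).
Distances from that point to each station vs reported:
  A: calculated 286.8 vs reported 327.2 → residual 40.4 km
  B: calculated 302.7 vs reported 302.7 → residual 0.0 km
  C: calculated 93.9 vs reported 93.8 → residual 0.1 km
  D: calculated 227.2 vs reported 227.2 → residual 0.0 km
B, C, D are mutually consistent (residuals ≈ 0); A is off by 40.4 km.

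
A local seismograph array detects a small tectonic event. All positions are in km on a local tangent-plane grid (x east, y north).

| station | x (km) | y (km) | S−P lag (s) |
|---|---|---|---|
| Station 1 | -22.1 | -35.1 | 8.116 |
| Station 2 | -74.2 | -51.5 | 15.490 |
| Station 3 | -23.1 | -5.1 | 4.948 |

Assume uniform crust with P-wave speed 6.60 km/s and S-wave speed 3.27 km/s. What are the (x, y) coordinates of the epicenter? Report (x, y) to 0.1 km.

Distance from S−P lag: d = Δt · v_P v_S / (v_P − v_S) = Δt · (6.60·3.27)/(6.60−3.27) ≈ 6.4811·Δt.
So d_Station 1 = 52.60, d_Station 2 = 100.39, d_Station 3 = 32.07 km.
Circle about each station: (x + 22.1)² + (y + 35.1)² = 52.60²; (x + 74.2)² + (y + 51.5)² = 100.39²; (x + 23.1)² + (y + 5.1)² = 32.07².
Subtracting the Station 1 equation from the Station 2 and Station 3 equations removes the quadratic terms:
-104.2 x − 32.8 y = -873.92
-2.0 x + 60.0 y = 577.48
Solving the 2×2 system: x ≈ 5.3, y ≈ 9.8 km.

(5.3, 9.8)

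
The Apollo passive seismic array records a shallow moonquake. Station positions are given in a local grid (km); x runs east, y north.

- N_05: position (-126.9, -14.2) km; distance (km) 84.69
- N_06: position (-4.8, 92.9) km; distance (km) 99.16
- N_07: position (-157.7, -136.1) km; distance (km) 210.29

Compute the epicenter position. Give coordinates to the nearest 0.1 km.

Circle about each station: (x + 126.9)² + (y + 14.2)² = 84.69²; (x + 4.8)² + (y − 92.9)² = 99.16²; (x + 157.7)² + (y + 136.1)² = 210.29².
Subtracting pairs of circle equations eliminates x²+y² and gives linear equations (the radical axes):
244.2 x + 214.2 y = -10312.11
-61.6 x − 243.8 y = -9962.24
Solving the 2×2 system: x ≈ -100.3, y ≈ 66.2 km.

(-100.3, 66.2)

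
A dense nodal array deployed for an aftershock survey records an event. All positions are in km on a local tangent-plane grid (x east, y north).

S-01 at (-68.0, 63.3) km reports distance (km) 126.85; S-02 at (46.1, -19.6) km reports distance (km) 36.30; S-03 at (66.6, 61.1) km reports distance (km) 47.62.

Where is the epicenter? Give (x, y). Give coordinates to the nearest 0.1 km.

x ≈ 49.9 km, y ≈ 16.5 km

Circle about each station: (x + 68.0)² + (y − 63.3)² = 126.85²; (x − 46.1)² + (y + 19.6)² = 36.30²; (x − 66.6)² + (y − 61.1)² = 47.62².
Subtracting the S-01 equation from the S-02 and S-03 equations removes the quadratic terms:
228.2 x − 165.8 y = 8651.71
269.2 x − 4.4 y = 13361.14
Solving the 2×2 system: x ≈ 49.9, y ≈ 16.5 km.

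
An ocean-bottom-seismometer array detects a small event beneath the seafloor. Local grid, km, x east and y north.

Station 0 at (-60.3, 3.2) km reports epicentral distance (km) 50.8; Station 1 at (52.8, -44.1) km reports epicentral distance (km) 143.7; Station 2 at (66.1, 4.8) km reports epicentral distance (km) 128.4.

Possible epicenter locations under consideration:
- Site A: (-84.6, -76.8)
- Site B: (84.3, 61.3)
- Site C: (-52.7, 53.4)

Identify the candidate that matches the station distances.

Site C

For each candidate, compare |candidate − station| to the reported distance:
Site A: residuals Station 0 32.8, Station 1 2.5, Station 2 43.0 → max 43.0 km
Site B: residuals Station 0 105.0, Station 1 33.7, Station 2 69.0 → max 105.0 km
Site C: residuals Station 0 0.0, Station 1 0.0, Station 2 0.0 → max 0.0 km
Only Site C has all residuals ≈ 0.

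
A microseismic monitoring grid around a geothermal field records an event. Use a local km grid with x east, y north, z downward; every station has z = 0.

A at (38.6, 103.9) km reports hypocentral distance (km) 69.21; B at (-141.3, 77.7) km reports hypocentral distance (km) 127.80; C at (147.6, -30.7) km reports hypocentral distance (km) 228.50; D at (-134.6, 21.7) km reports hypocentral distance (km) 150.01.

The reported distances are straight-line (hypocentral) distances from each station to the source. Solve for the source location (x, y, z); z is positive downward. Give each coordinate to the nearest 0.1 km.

x ≈ -23.3 km, y ≈ 118.5 km, depth ≈ 27.3 km

Each station gives a sphere (x−x_i)² + (y−y_i)² + z² = d_i² (stations at z=0).
Subtracting the A sphere from B and C: z² cancels, leaving linear equations in x and y:
-359.8 x − 52.4 y = 2174.99
218.0 x − 269.2 y = -36979.15
Solving: x ≈ -23.302, y ≈ 118.496 km (keep extra digits for the depth step; rounded: -23.3, 118.5).
Then from the A sphere: z² = 69.21² − (x − 38.6)² − (y − 103.9)² with x = -23.302, y = 118.496, so z ≈ 27.297 ≈ 27.3 km.
Check against D (with the unrounded solution): distance 150.01 ≈ 150.01 km. ✓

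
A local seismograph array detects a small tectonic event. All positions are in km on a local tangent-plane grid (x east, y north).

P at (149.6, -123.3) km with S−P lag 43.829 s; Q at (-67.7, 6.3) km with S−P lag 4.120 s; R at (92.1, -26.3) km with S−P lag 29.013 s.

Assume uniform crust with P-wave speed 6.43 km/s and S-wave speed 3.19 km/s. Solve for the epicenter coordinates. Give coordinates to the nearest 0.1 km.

Distance from S−P lag: d = Δt · v_P v_S / (v_P − v_S) = Δt · (6.43·3.19)/(6.43−3.19) ≈ 6.3308·Δt.
So d_P = 277.47, d_Q = 26.08, d_R = 183.67 km.
Circle about each station: (x − 149.6)² + (y + 123.3)² = 277.47²; (x + 67.7)² + (y − 6.3)² = 26.08²; (x − 92.1)² + (y + 26.3)² = 183.67².
Subtracting the P equation from the Q and R equations removes the quadratic terms:
-434.6 x + 259.2 y = 43349.36
-115.0 x + 194.0 y = 14845.98
Solving the 2×2 system: x ≈ -83.7, y ≈ 26.9 km.

-83.7 km east, 26.9 km north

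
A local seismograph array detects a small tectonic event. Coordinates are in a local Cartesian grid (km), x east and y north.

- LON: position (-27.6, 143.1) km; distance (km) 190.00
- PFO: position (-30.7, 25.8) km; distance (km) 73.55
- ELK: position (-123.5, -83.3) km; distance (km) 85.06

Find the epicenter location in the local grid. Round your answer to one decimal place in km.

Circle about each station: (x + 27.6)² + (y − 143.1)² = 190.00²; (x + 30.7)² + (y − 25.8)² = 73.55²; (x + 123.5)² + (y + 83.3)² = 85.06².
Subtracting pairs of circle equations eliminates x²+y² and gives linear equations (the radical axes):
-6.2 x − 234.6 y = 11059.16
-191.8 x − 452.8 y = 29816.57
Solving the 2×2 system: x ≈ -47.1, y ≈ -45.9 km.

-47.1 km east, -45.9 km north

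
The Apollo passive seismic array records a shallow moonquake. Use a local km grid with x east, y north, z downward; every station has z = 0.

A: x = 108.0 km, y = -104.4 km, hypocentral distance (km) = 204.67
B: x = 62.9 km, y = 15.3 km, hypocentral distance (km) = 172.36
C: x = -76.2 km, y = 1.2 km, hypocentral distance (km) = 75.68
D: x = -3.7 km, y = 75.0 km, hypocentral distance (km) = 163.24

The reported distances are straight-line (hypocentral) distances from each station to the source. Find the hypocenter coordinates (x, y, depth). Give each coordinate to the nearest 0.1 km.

Each station gives a sphere (x−x_i)² + (y−y_i)² + z² = d_i² (stations at z=0).
Subtracting the A sphere from B and C: z² cancels, leaving linear equations in x and y:
-90.2 x + 239.4 y = -6191.02
-368.4 x + 211.2 y = 19406.87
Solving: x ≈ -86.103, y ≈ -58.302 km (keep extra digits for the depth step; rounded: -86.1, -58.3).
Then from the A sphere: z² = 204.67² − (x − 108.0)² − (y + 104.4)² with x = -86.103, y = -58.302, so z ≈ 45.703 ≈ 45.7 km.
Check against D (with the unrounded solution): distance 163.24 ≈ 163.24 km. ✓

x ≈ -86.1 km, y ≈ -58.3 km, depth ≈ 45.7 km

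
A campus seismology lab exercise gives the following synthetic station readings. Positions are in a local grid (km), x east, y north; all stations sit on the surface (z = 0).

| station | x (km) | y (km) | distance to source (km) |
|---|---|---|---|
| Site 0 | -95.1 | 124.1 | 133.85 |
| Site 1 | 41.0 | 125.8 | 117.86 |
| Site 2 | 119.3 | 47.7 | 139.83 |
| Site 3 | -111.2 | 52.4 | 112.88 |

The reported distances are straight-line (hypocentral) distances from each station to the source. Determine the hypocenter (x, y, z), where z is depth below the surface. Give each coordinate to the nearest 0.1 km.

Each station gives a sphere (x−x_i)² + (y−y_i)² + z² = d_i² (stations at z=0).
Subtracting the Site 0 sphere from Site 1 and Site 2: z² cancels, leaving linear equations in x and y:
272.2 x + 3.4 y = -2913.34
428.8 x − 152.8 y = -9573.65
Solving: x ≈ -11.097, y ≈ 31.515 km (keep extra digits for the depth step; rounded: -11.1, 31.5).
Then from the Site 0 sphere: z² = 133.85² − (x + 95.1)² − (y − 124.1)² with x = -11.097, y = 31.515, so z ≈ 47.826 ≈ 47.8 km.

x ≈ -11.1 km, y ≈ 31.5 km, depth ≈ 47.8 km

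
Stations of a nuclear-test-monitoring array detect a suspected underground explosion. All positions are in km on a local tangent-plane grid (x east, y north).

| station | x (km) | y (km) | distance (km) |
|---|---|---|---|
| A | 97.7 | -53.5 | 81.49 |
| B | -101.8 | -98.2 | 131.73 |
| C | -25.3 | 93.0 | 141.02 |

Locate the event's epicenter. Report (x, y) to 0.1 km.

x ≈ 17.1 km, y ≈ -41.5 km

Circle about each station: (x − 97.7)² + (y + 53.5)² = 81.49²; (x + 101.8)² + (y + 98.2)² = 131.73²; (x + 25.3)² + (y − 93.0)² = 141.02².
Subtracting the A equation from the B and C equations removes the quadratic terms:
-399.0 x − 89.4 y = -3113.23
-246.0 x + 293.0 y = -16364.47
Solving the 2×2 system: x ≈ 17.1, y ≈ -41.5 km.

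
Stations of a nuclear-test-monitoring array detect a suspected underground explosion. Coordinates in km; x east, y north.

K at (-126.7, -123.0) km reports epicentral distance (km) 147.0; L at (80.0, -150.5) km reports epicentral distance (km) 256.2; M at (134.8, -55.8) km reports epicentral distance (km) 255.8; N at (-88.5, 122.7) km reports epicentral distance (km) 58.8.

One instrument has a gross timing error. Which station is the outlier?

Solve using three stations at a time. Using K, L, M (subtract circle equations pairwise → linear system) gives (x, y) ≈ (-108.6, 22.9).
Distances from that point to each station vs reported:
  K: calculated 147.0 vs reported 147.0 → residual 0.0 km
  L: calculated 256.2 vs reported 256.2 → residual 0.0 km
  M: calculated 255.8 vs reported 255.8 → residual 0.0 km
  N: calculated 101.8 vs reported 58.8 → residual 43.0 km
K, L, M are mutually consistent (residuals ≈ 0); N is off by 43.0 km.

N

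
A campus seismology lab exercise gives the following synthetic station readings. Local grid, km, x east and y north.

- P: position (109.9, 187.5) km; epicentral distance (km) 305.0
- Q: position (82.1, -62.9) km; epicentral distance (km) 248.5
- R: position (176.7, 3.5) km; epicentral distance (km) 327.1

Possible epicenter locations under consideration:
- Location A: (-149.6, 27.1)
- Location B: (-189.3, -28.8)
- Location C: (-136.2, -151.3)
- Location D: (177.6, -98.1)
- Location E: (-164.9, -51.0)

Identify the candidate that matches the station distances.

For each candidate, compare |candidate − station| to the reported distance:
Location A: residuals P 0.1, Q 0.1, R 0.1 → max 0.1 km
Location B: residuals P 64.2, Q 25.0, R 40.3 → max 64.2 km
Location C: residuals P 113.7, Q 13.0, R 22.0 → max 113.7 km
Location D: residuals P 11.5, Q 146.7, R 225.5 → max 225.5 km
Location E: residuals P 58.9, Q 1.2, R 18.8 → max 58.9 km
Only Location A has all residuals ≈ 0.

Location A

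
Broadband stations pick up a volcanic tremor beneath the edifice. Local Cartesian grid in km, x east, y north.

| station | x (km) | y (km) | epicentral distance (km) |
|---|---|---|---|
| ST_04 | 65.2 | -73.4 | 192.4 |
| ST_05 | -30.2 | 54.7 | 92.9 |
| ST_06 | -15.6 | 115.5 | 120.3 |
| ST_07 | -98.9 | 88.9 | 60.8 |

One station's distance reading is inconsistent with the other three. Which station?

ST_05

Solve using three stations at a time. Using ST_04, ST_06, ST_07 (subtract circle equations pairwise → linear system) gives (x, y) ≈ (-98.3, 28.1).
Distances from that point to each station vs reported:
  ST_04: calculated 192.4 vs reported 192.4 → residual 0.0 km
  ST_05: calculated 73.1 vs reported 92.9 → residual 19.8 km
  ST_06: calculated 120.3 vs reported 120.3 → residual 0.0 km
  ST_07: calculated 60.8 vs reported 60.8 → residual 0.0 km
ST_04, ST_06, ST_07 are mutually consistent (residuals ≈ 0); ST_05 is off by 19.8 km.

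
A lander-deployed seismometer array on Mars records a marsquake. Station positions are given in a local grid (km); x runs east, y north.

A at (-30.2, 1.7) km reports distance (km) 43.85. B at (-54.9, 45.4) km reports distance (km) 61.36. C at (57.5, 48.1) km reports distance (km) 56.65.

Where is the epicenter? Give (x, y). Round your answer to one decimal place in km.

(4.2, 28.9)

Circle about each station: (x + 30.2)² + (y − 1.7)² = 43.85²; (x + 54.9)² + (y − 45.4)² = 61.36²; (x − 57.5)² + (y − 48.1)² = 56.65².
Subtracting the A equation from the B and C equations removes the quadratic terms:
-49.4 x + 87.4 y = 2318.01
175.4 x + 92.8 y = 3418.53
Solving the 2×2 system: x ≈ 4.2, y ≈ 28.9 km.
Check against A (with the unrounded x, y): √((x + 30.2)²+(y − 1.7)²) = 43.85 ≈ 43.85 km. ✓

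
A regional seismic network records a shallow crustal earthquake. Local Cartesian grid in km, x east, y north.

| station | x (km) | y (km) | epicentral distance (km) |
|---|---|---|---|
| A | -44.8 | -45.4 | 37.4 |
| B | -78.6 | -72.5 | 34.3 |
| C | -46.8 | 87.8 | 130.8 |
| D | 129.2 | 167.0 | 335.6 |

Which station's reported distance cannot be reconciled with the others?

D

Solve using three stations at a time. Using A, B, C (subtract circle equations pairwise → linear system) gives (x, y) ≈ (-81.5, -38.3).
Distances from that point to each station vs reported:
  A: calculated 37.4 vs reported 37.4 → residual 0.0 km
  B: calculated 34.3 vs reported 34.3 → residual 0.0 km
  C: calculated 130.8 vs reported 130.8 → residual 0.0 km
  D: calculated 294.2 vs reported 335.6 → residual 41.4 km
A, B, C are mutually consistent (residuals ≈ 0); D is off by 41.4 km.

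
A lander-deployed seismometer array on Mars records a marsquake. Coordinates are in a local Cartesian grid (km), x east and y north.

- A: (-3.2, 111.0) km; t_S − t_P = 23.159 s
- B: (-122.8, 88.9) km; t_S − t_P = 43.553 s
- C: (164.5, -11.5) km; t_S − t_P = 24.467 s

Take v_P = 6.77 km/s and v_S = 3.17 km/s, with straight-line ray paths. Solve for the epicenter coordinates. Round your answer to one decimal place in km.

(133.4, 131.0)

Distance from S−P lag: d = Δt · v_P v_S / (v_P − v_S) = Δt · (6.77·3.17)/(6.77−3.17) ≈ 5.9614·Δt.
So d_A = 138.06, d_B = 259.64, d_C = 145.86 km.
Circle about each station: (x + 3.2)² + (y − 111.0)² = 138.06²; (x + 122.8)² + (y − 88.9)² = 259.64²; (x − 164.5)² + (y + 11.5)² = 145.86².
Subtracting pairs of circle equations eliminates x²+y² and gives linear equations (the radical axes):
-239.2 x − 44.2 y = -37700.56
335.4 x − 245.0 y = 12646.68
Solving the 2×2 system: x ≈ 133.4, y ≈ 131.0 km.
Check against A (with the unrounded x, y): √((x + 3.2)²+(y − 111.0)²) = 138.06 ≈ 138.06 km. ✓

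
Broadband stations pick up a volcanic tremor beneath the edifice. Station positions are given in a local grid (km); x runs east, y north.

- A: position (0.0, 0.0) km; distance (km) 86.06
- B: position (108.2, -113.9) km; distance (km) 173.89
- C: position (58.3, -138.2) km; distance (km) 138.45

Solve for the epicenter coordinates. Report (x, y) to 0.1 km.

Circle about each station: x² + y² = 86.06²; (x − 108.2)² + (y + 113.9)² = 173.89²; (x − 58.3)² + (y + 138.2)² = 138.45².
Subtracting pairs of circle equations eliminates x²+y² and gives linear equations (the radical axes):
216.4 x − 227.8 y = 1849.04
116.6 x − 276.4 y = 10736.05
Solving the 2×2 system: x ≈ -58.2, y ≈ -63.4 km.

(-58.2, -63.4)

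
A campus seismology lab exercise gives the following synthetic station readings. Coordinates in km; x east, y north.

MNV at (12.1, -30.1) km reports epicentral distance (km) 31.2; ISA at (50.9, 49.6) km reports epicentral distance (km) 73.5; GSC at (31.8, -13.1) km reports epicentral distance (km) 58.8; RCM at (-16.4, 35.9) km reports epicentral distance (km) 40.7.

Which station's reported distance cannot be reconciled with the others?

Solve using three stations at a time. Using MNV, ISA, RCM (subtract circle equations pairwise → linear system) gives (x, y) ≈ (-1.5, -2.0).
Distances from that point to each station vs reported:
  MNV: calculated 31.2 vs reported 31.2 → residual 0.0 km
  ISA: calculated 73.5 vs reported 73.5 → residual 0.0 km
  GSC: calculated 35.1 vs reported 58.8 → residual 23.7 km
  RCM: calculated 40.7 vs reported 40.7 → residual 0.0 km
MNV, ISA, RCM are mutually consistent (residuals ≈ 0); GSC is off by 23.7 km.

GSC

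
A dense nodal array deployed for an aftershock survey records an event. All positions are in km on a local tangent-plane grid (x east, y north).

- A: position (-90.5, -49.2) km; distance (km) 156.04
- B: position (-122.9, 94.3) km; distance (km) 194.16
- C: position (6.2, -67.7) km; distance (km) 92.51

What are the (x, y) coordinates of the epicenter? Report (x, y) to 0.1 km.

x ≈ 53.0 km, y ≈ 12.1 km

Circle about each station: (x + 90.5)² + (y + 49.2)² = 156.04²; (x + 122.9)² + (y − 94.3)² = 194.16²; (x − 6.2)² + (y + 67.7)² = 92.51².
Subtracting pairs of circle equations eliminates x²+y² and gives linear equations (the radical axes):
-64.8 x + 287.0 y = 36.39
193.4 x − 37.0 y = 9801.22
Solving the 2×2 system: x ≈ 53.0, y ≈ 12.1 km.
Check against A (with the unrounded x, y): √((x + 90.5)²+(y + 49.2)²) = 156.03 ≈ 156.04 km. ✓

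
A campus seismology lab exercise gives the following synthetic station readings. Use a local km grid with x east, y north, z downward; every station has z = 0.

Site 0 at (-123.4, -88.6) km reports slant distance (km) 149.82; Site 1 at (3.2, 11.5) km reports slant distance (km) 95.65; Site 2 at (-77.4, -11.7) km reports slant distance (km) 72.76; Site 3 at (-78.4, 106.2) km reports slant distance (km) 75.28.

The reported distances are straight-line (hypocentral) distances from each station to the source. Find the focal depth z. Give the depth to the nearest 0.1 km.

44.6 km

Each station gives a sphere (x−x_i)² + (y−y_i)² + z² = d_i² (stations at z=0).
Subtracting the Site 0 sphere from Site 1 and Site 2: z² cancels, leaving linear equations in x and y:
253.2 x + 200.2 y = -9637.92
92.0 x + 153.8 y = 202.14
Solving: x ≈ -74.196, y ≈ 45.697 km (keep extra digits for the depth step; rounded: -74.2, 45.7).
Then from the Site 0 sphere: z² = 149.82² − (x + 123.4)² − (y + 88.6)² with x = -74.196, y = 45.697, so z ≈ 44.602 ≈ 44.6 km.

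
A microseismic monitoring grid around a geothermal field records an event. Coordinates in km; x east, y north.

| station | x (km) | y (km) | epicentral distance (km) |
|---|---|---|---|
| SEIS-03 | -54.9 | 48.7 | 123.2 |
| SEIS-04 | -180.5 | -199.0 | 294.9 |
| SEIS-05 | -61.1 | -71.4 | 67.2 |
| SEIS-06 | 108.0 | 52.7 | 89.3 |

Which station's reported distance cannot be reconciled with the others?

SEIS-05

Solve using three stations at a time. Using SEIS-03, SEIS-04, SEIS-06 (subtract circle equations pairwise → linear system) gives (x, y) ≈ (50.3, -15.4).
Distances from that point to each station vs reported:
  SEIS-03: calculated 123.2 vs reported 123.2 → residual 0.0 km
  SEIS-04: calculated 294.9 vs reported 294.9 → residual 0.0 km
  SEIS-05: calculated 124.7 vs reported 67.2 → residual 57.5 km
  SEIS-06: calculated 89.3 vs reported 89.3 → residual 0.0 km
SEIS-03, SEIS-04, SEIS-06 are mutually consistent (residuals ≈ 0); SEIS-05 is off by 57.5 km.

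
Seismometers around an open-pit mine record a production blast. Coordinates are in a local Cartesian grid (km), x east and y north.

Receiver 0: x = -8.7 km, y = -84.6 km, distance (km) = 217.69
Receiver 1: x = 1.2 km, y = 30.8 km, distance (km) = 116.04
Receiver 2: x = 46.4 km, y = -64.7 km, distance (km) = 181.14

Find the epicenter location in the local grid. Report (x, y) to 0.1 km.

(83.5, 112.6)

Circle about each station: (x + 8.7)² + (y + 84.6)² = 217.69²; (x − 1.2)² + (y − 30.8)² = 116.04²; (x − 46.4)² + (y + 64.7)² = 181.14².
Subtracting the Receiver 0 equation from the Receiver 1 and Receiver 2 equations removes the quadratic terms:
19.8 x + 230.8 y = 27640.88
110.2 x + 39.8 y = 13683.44
Solving the 2×2 system: x ≈ 83.5, y ≈ 112.6 km.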